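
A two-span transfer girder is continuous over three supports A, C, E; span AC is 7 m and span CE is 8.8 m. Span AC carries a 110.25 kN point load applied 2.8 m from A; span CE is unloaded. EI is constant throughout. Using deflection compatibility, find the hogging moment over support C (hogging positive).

M_C = 57.44 kN·m

Take M_C as the redundant. Released structure: two simple spans AC and CE with a hinge at C.
End slopes at the hinge C, treating each span as simply supported:
  span AC: point load 110.25 at a = 2.8: Pab(L + a)/(6LEI) = 302.5/EI
  relative rotation θ_0 = (302.5 + 0)/EI = 302.5/EI
A unit hogging moment at C produces rotation L₁/(3EI) + L₂/(3EI) = 5.267/EI.
Slope continuity at C: θ_0 = M_C·5.267/EI, so M_C = 302.5/5.267 = 57.44 kN·m (hogging).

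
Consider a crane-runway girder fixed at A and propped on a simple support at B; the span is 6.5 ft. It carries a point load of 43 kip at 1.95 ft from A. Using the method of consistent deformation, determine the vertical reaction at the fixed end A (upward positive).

Release the roller at B. Primary structure: cantilever fixed at A.
Free-end deflection of the primary structure under the applied loading (downward +):
  point load 43 at a = 1.95: Pa²(3L − a)/(6EI) = 478.3/EI
Tip deflection under a unit load at B: L³/(3EI) = 91.54/EI.
Compatibility at B: δ_0 − R_B·δ_{BB} = 0, so R_B = 478.3/91.54 = 5.224 kip.
Vertical equilibrium: R_A = ΣP − R_B = 43 − 5.224 = 37.78 kip.

R_A = 37.78 kip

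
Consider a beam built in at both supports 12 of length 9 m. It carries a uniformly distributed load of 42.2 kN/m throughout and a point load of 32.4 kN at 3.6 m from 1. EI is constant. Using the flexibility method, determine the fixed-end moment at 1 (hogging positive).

M_1 = 326.8 kN·m

Take the two fixed-end moments M_1, M_2 as redundants; the released structure is the simple span 12.
End rotations of the released simple span under the applied load (×1/EI):
  at 1: UDL 42.2: wL³/(24EI) = 1282/EI
  at 2: UDL 42.2: wL³/(24EI) = 1282/EI
  at 1: point load 32.4 at a = 3.6: Pab(L + b)/(6LEI) = 168/EI
  at 2: point load 32.4 at a = 3.6: Pab(L + a)/(6LEI) = 147/EI
  θ_10 = 1450/EI,  θ_20 = 1429/EI
Flexibility coefficients: a unit moment at one end gives L/(3EI) there and L/(6EI) at the far end, so f₁₁ = f₂₂ = 3/EI and f₁₂ = f₂₁ = 1.5/EI.
Compatibility — zero rotation at each built-in end:
  3 M_1 + 1.5 M_2 = 1450
  1.5 M_1 + 3 M_2 = 1429
Solving the pair gives M_1 = 326.8 kN·m and M_2 = 312.8 kN·m (hogging).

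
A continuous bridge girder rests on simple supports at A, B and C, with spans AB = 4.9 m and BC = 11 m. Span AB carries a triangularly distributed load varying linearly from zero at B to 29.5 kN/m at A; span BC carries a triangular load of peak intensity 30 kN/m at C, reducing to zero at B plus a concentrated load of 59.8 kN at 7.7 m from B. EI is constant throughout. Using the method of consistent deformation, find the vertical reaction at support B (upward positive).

Take M_B as the redundant. Released structure: two simple spans AB and BC with a hinge at B.
Rotations at B on the released spans (each span's end-slope, ×1/EI):
  span AB: triangular load, peak 29.5: 7w₀L³/(360EI) = 67.48/EI
  span BC: triangular load, peak 30: 7w₀L³/(360EI) = 776.4/EI
  span BC: point load 59.8 at a = 7.7: Pab(L + b)/(6LEI) = 329.2/EI
  relative rotation θ_0 = (67.48 + 1106)/EI = 1173/EI
A unit hogging moment at B produces rotation L₁/(3EI) + L₂/(3EI) = 5.3/EI.
Compatibility: M_B·(L₁+L₂)/(3EI) = θ_0, giving M_B = 221.3 kN·m (hogging).
Span AB, ΣM about A with M_B applied at B: R_B^{AB}·4.9 = 118 + 221.3, so R_B^{AB} = 69.26 kN and R_A = 72.28 − 69.26 = 3.011 kN.
Span BC, ΣM about C: R_B^{BC}·11 = 802.3 + 221.3, so R_B^{BC} = 93.06 kN and R_C = 224.8 − 93.06 = 131.7 kN.
R_B = 69.26 + 93.06 = 162.3 kN.

R_B = 162.3 kN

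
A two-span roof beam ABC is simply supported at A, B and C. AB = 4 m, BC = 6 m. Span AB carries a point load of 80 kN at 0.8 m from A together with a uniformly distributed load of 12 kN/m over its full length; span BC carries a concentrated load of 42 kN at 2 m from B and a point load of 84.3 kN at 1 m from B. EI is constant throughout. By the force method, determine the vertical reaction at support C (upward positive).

R_C = 13.3 kN

Take M_B as the redundant. Released structure: two simple spans AB and BC with a hinge at B.
Discontinuity in slope at B on the released structure — sum the simple-span end rotations:
  span AB: point load 80 at a = 0.8: Pab(L + a)/(6LEI) = 40.96/EI
  span AB: UDL 12: wL³/(24EI) = 32/EI
  span BC: point load 42 at a = 2: Pab(L + b)/(6LEI) = 93.33/EI
  span BC: point load 84.3 at a = 1: Pab(L + b)/(6LEI) = 128.8/EI
  relative rotation θ_0 = (72.96 + 222.1)/EI = 295.1/EI
A unit hogging moment at B produces rotation L₁/(3EI) + L₂/(3EI) = 3.333/EI.
Slope continuity at B: θ_0 = M_B·3.333/EI, so M_B = 295.1/3.333 = 88.53 kN·m (hogging).
Span BC, ΣM about C: R_B^{BC}·6 = 589.5 + 88.53, so R_B^{BC} = 113 kN and R_C = 126.3 − 113 = 13.3 kN.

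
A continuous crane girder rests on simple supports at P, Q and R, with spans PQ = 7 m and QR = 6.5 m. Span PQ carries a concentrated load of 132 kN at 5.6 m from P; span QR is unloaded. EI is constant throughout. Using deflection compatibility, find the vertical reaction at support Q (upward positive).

Take M_Q as the redundant. Released structure: two simple spans PQ and QR with a hinge at Q.
End slopes at the hinge Q, treating each span as simply supported:
  span PQ: point load 132 at a = 5.6: Pab(L + a)/(6LEI) = 310.5/EI
  relative rotation θ_0 = (310.5 + 0)/EI = 310.5/EI
A unit hogging moment at Q produces rotation L₁/(3EI) + L₂/(3EI) = 4.5/EI.
Slope continuity at Q: θ_0 = M_Q·4.5/EI, so M_Q = 310.5/4.5 = 68.99 kN·m (hogging).
Span PQ, ΣM about P with M_Q applied at Q: R_Q^{PQ}·7 = 739.2 + 68.99, so R_Q^{PQ} = 115.5 kN and R_P = 132 − 115.5 = 16.54 kN.
Span QR, ΣM about R: R_Q^{QR}·6.5 = 0 + 68.99, so R_Q^{QR} = 10.61 kN and R_R = 0 − 10.61 = -10.61 kN.
R_Q = 115.5 + 10.61 = 126.1 kN.

R_Q = 126.1 kN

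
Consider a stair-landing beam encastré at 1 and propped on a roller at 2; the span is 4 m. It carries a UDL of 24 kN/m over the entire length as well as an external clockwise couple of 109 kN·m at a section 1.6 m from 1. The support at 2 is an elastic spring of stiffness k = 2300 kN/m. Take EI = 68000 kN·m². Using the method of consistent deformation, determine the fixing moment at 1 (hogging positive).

M_1 = 196.8 kN·m

Remove the prop at 2; the released (primary) structure is a cantilever built in at 1.
Downward deflection at the released point 2 due to the loads:
  UDL 24: wL⁴/(8EI) = 768/EI
  clockwise couple 109 at a = 1.6: M₀a(2L − a)/(2EI) = 558.1/EI
  δ_0 = 1326/EI
Tip deflection under a unit load at 2: L³/(3EI) = 21.33/EI.
With EI = 68000 kN·m²: δ_0 = 0.019501 m and δ_{22} = 0.000314 m/kN.
Compatibility — the spring shortens by R_2/k under the reaction it provides: δ_0 − R_2·δ_{22} = R_2/k. With 1/k = 0.000435 m/kN, R_2 = δ_0 / (δ_{22} + 1/k) = 0.019501 / (0.000314 + 0.000435) = 26.05 kN.
Moment equilibrium about 1: M_1 = Σ(load moments about 1) − R_2·L = 301 − 26.05×4 = 196.8 kN·m.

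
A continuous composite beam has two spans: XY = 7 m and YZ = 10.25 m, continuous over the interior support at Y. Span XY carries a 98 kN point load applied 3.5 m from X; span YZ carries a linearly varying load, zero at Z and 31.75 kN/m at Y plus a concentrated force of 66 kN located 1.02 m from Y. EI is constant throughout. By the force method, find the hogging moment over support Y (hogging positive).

M_Y = 218.6 kN·m

Insert a hinge at Y; M_Y is the redundant, and each span becomes simply supported.
Discontinuity in slope at Y on the released structure — sum the simple-span end rotations:
  span XY: point load 98 at a = 3.5: Pab(L + a)/(6LEI) = 300.1/EI
  span YZ: triangular load, peak 31.75: w₀L³/(45EI) = 759.8/EI
  span YZ: point load 66 at a = 1.02: Pab(L + b)/(6LEI) = 196.8/EI
  relative rotation θ_0 = (300.1 + 956.6)/EI = 1257/EI
A unit hogging moment at Y produces rotation L₁/(3EI) + L₂/(3EI) = 5.75/EI.
Compatibility: M_Y·(L₁+L₂)/(3EI) = θ_0, giving M_Y = 218.6 kN·m (hogging).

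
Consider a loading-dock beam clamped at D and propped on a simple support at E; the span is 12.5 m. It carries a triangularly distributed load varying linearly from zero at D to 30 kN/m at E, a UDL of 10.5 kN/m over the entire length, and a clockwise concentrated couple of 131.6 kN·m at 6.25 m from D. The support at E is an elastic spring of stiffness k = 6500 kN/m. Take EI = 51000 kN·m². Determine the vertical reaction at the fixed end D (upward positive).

Choose R_E as the redundant. The primary structure is the cantilever fixed at D.
Deflection at E on the released cantilever, summing each load's contribution:
  triangular load, peak 30 at the free end: 11w₀L⁴/(120EI) = 67139/EI
  UDL 10.5: wL⁴/(8EI) = 32043/EI
  clockwise couple 131.6 at a = 6.25: M₀a(2L − a)/(2EI) = 7711/EI
  δ_0 = 106893/EI
Flexibility coefficient — unit upward force at E: δ_{EE} = L³/(3EI) = 651/EI.
With EI = 51000 kN·m²: δ_0 = 2.0959 m and δ_{EE} = 0.012766 m/kN.
Compatibility — the spring shortens by R_E/k under the reaction it provides: δ_0 − R_E·δ_{EE} = R_E/k. With 1/k = 0.000154 m/kN, R_E = δ_0 / (δ_{EE} + 1/k) = 2.0959 / (0.012766 + 0.000154) = 162.2 kN.
Vertical equilibrium: R_D = ΣP − R_E = 318.8 − 162.2 = 156.5 kN.

R_D = 156.5 kN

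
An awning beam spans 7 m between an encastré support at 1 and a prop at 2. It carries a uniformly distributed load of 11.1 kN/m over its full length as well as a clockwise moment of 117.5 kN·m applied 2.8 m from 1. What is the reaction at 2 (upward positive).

R_2 = 45.25 kN

Choose R_2 as the redundant. The primary structure is the cantilever fixed at 1.
Downward deflection at the released point 2 due to the loads:
  UDL 11.1: wL⁴/(8EI) = 3331/EI
  clockwise couple 117.5 at a = 2.8: M₀a(2L − a)/(2EI) = 1842/EI
  δ_0 = 5174/EI
Tip deflection under a unit load at 2: L³/(3EI) = 114.3/EI.
The prop prevents deflection at 2: R_2 = δ_0/δ_{22} = 5174/114.3 = 45.25 kN.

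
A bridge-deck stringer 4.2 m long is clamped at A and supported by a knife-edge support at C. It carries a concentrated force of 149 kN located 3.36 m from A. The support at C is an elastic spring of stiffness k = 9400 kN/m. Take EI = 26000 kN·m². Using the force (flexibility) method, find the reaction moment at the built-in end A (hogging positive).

Take the reaction at C as the redundant and release it; the primary structure is a cantilever fixed at A.
Free-end deflection of the primary structure under the applied loading (downward +):
  point load 149 at a = 3.36: Pa²(3L − a)/(6EI) = 2591/EI
Tip deflection under a unit load at C: L³/(3EI) = 24.7/EI.
With EI = 26000 kN·m²: δ_0 = 0.099635 m and δ_{CC} = 0.00095 m/kN.
Compatibility — the spring shortens by R_C/k under the reaction it provides: δ_0 − R_C·δ_{CC} = R_C/k. With 1/k = 0.000106 m/kN, R_C = δ_0 / (δ_{CC} + 1/k) = 0.099635 / (0.00095 + 0.000106) = 94.33 kN.
Moment equilibrium about A: M_A = Σ(load moments about A) − R_C·L = 500.6 − 94.33×4.2 = 104.5 kN·m.

M_A = 104.5 kN·m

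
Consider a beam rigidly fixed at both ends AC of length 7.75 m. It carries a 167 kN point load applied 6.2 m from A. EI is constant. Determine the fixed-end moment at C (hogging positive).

M_C = 165.7 kN·m

Release both end moments; the primary structure is a simply-supported span AC with redundants M_A and M_C.
On the primary (simply-supported) span, the end slopes from the loading are:
  at A: point load 167 at a = 6.2: Pab(L + b)/(6LEI) = 321/EI
  at C: point load 167 at a = 6.2: Pab(L + a)/(6LEI) = 481.5/EI
  θ_A0 = 321/EI,  θ_C0 = 481.5/EI
Flexibility coefficients: a unit moment at one end gives L/(3EI) there and L/(6EI) at the far end, so f₁₁ = f₂₂ = 2.583/EI and f₁₂ = f₂₁ = 1.292/EI.
Compatibility — zero rotation at each built-in end:
  2.583 M_A + 1.292 M_C = 321
  1.292 M_A + 2.583 M_C = 481.5
Solving the pair gives M_A = 41.42 kN·m and M_C = 165.7 kN·m (hogging).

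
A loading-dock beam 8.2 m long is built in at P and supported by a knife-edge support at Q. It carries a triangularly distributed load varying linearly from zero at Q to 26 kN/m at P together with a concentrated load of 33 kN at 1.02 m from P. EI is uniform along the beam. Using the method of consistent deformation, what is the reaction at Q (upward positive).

Remove the prop at Q; the released (primary) structure is a cantilever built in at P.
Free-end deflection of the primary structure under the applied loading (downward +):
  triangular load, peak 26 at the fixed end: w₀L⁴/(30EI) = 3918/EI
  point load 33 at a = 1.02: Pa²(3L − a)/(6EI) = 134.9/EI
  δ_0 = 4053/EI
Flexibility coefficient — unit upward force at Q: δ_{QQ} = L³/(3EI) = 183.8/EI.
Compatibility at Q: δ_0 − R_Q·δ_{QQ} = 0, so R_Q = 4053/183.8 = 22.05 kN.

R_Q = 22.05 kN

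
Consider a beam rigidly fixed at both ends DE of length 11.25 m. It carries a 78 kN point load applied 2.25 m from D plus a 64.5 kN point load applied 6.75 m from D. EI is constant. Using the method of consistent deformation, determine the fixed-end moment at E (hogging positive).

Take the two fixed-end moments M_D, M_E as redundants; the released structure is the simple span DE.
Simple-span end rotations at D and E under the given loads:
  at D: point load 78 at a = 2.25: Pab(L + b)/(6LEI) = 473.9/EI
  at E: point load 78 at a = 2.25: Pab(L + a)/(6LEI) = 315.9/EI
  at D: point load 64.5 at a = 6.75: Pab(L + b)/(6LEI) = 457.1/EI
  at E: point load 64.5 at a = 6.75: Pab(L + a)/(6LEI) = 522.5/EI
  θ_D0 = 931/EI,  θ_E0 = 838.4/EI
Flexibility coefficients: a unit moment at one end gives L/(3EI) there and L/(6EI) at the far end, so f₁₁ = f₂₂ = 3.75/EI and f₁₂ = f₂₁ = 1.875/EI.
Compatibility — zero rotation at each built-in end:
  3.75 M_D + 1.875 M_E = 931
  1.875 M_D + 3.75 M_E = 838.4
Solving the pair gives M_D = 182 kN·m and M_E = 132.6 kN·m (hogging).

M_E = 132.6 kN·m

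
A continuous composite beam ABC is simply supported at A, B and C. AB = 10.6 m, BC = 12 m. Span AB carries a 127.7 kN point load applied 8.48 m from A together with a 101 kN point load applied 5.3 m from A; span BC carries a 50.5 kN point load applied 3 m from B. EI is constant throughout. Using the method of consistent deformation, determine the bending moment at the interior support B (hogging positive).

M_B = 238.4 kN·m

Insert a hinge at B; M_B is the redundant, and each span becomes simply supported.
Discontinuity in slope at B on the released structure — sum the simple-span end rotations:
  span AB: point load 127.7 at a = 8.48: Pab(L + a)/(6LEI) = 688.7/EI
  span AB: point load 101 at a = 5.3: Pab(L + a)/(6LEI) = 709.3/EI
  span BC: point load 50.5 at a = 3: Pab(L + b)/(6LEI) = 397.7/EI
  relative rotation θ_0 = (1398 + 397.7)/EI = 1796/EI
A unit hogging moment at B produces rotation L₁/(3EI) + L₂/(3EI) = 7.533/EI.
Compatibility: M_B·(L₁+L₂)/(3EI) = θ_0, giving M_B = 238.4 kN·m (hogging).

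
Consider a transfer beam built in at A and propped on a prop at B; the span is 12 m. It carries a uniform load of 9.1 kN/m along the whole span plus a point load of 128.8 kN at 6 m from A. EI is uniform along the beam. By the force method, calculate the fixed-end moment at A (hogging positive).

M_A = 453.6 kN·m

Choose R_B as the redundant. The primary structure is the cantilever fixed at A.
Free-end deflection of the primary structure under the applied loading (downward +):
  UDL 9.1: wL⁴/(8EI) = 23587/EI
  point load 128.8 at a = 6: Pa²(3L − a)/(6EI) = 23184/EI
  δ_0 = 46771/EI
Flexibility coefficient — unit upward force at B: δ_{BB} = L³/(3EI) = 576/EI.
The prop prevents deflection at B: R_B = δ_0/δ_{BB} = 46771/576 = 81.2 kN.
Moment equilibrium about A: M_A = Σ(load moments about A) − R_B·L = 1428 − 81.2×12 = 453.6 kN·m.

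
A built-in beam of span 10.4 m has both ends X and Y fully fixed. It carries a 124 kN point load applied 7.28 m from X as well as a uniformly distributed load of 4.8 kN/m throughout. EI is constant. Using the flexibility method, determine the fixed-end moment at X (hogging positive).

Release both end moments; the primary structure is a simply-supported span XY with redundants M_X and M_Y.
End rotations of the released simple span under the applied load (×1/EI):
  at X: point load 124 at a = 7.28: Pab(L + b)/(6LEI) = 610.2/EI
  at Y: point load 124 at a = 7.28: Pab(L + a)/(6LEI) = 798/EI
  at X: UDL 4.8: wL³/(24EI) = 225/EI
  at Y: UDL 4.8: wL³/(24EI) = 225/EI
  θ_X0 = 835.2/EI,  θ_Y0 = 1023/EI
Flexibility coefficients: a unit moment at one end gives L/(3EI) there and L/(6EI) at the far end, so f₁₁ = f₂₂ = 3.467/EI and f₁₂ = f₂₁ = 1.733/EI.
Compatibility — zero rotation at each built-in end:
  3.467 M_X + 1.733 M_Y = 835.2
  1.733 M_X + 3.467 M_Y = 1023
Solving the pair gives M_X = 124.5 kN·m and M_Y = 232.8 kN·m (hogging).

M_X = 124.5 kN·m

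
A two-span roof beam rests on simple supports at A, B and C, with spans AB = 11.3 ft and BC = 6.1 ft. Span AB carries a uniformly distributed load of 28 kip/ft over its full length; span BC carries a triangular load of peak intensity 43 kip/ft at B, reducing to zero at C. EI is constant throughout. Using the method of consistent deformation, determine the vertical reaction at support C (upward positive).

R_C = -9.994 kip

Insert a hinge at B; M_B is the redundant, and each span becomes simply supported.
Discontinuity in slope at B on the released structure — sum the simple-span end rotations:
  span AB: UDL 28: wL³/(24EI) = 1683/EI
  span BC: triangular load, peak 43: w₀L³/(45EI) = 216.9/EI
  relative rotation θ_0 = (1683 + 216.9)/EI = 1900/EI
A unit hogging moment at B produces rotation L₁/(3EI) + L₂/(3EI) = 5.8/EI.
Compatibility: M_B·(L₁+L₂)/(3EI) = θ_0, giving M_B = 327.6 kip·ft (hogging).
Span BC, ΣM about C: R_B^{BC}·6.1 = 533.3 + 327.6, so R_B^{BC} = 141.1 kip and R_C = 131.2 − 141.1 = -9.994 kip.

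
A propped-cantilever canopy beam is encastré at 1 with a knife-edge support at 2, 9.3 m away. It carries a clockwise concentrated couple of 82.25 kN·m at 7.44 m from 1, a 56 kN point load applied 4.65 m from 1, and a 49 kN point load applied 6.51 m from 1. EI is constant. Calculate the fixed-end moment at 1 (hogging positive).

M_1 = 123.7 kN·m

Release the roller at 2. Primary structure: cantilever fixed at 1.
Free-end deflection of the primary structure under the applied loading (downward +):
  clockwise couple 82.25 at a = 7.44: M₀a(2L − a)/(2EI) = 3415/EI
  point load 56 at a = 4.65: Pa²(3L − a)/(6EI) = 4692/EI
  point load 49 at a = 6.51: Pa²(3L − a)/(6EI) = 7403/EI
  δ_0 = 15510/EI
Flexibility coefficient — unit upward force at 2: δ_{22} = L³/(3EI) = 268.1/EI.
Compatibility at 2: δ_0 − R_2·δ_{22} = 0, so R_2 = 15510/268.1 = 57.85 kN.
Moment equilibrium about 1: M_1 = Σ(load moments about 1) − R_2·L = 661.6 − 57.85×9.3 = 123.7 kN·m.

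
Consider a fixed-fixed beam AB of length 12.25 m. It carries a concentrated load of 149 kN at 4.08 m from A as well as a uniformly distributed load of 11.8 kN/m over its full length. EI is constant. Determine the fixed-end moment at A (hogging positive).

Release both end moments; the primary structure is a simply-supported span AB with redundants M_A and M_B.
End rotations of the released simple span under the applied load (×1/EI):
  at A: point load 149 at a = 4.08: Pab(L + b)/(6LEI) = 1380/EI
  at B: point load 149 at a = 4.08: Pab(L + a)/(6LEI) = 1103/EI
  at A: UDL 11.8: wL³/(24EI) = 903.8/EI
  at B: UDL 11.8: wL³/(24EI) = 903.8/EI
  θ_A0 = 2284/EI,  θ_B0 = 2007/EI
Flexibility coefficients: a unit moment at one end gives L/(3EI) there and L/(6EI) at the far end, so f₁₁ = f₂₂ = 4.083/EI and f₁₂ = f₂₁ = 2.042/EI.
Compatibility — zero rotation at each built-in end:
  4.083 M_A + 2.042 M_B = 2284
  2.042 M_A + 4.083 M_B = 2007
Solving the pair gives M_A = 418 kN·m and M_B = 282.6 kN·m (hogging).

M_A = 418 kN·m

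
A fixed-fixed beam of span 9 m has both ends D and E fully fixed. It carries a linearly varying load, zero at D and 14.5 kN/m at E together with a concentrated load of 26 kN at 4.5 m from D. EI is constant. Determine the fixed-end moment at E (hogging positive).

Take the two fixed-end moments M_D, M_E as redundants; the released structure is the simple span DE.
Simple-span end rotations at D and E under the given loads:
  at D: triangular load, peak 14.5: 7w₀L³/(360EI) = 205.5/EI
  at E: triangular load, peak 14.5: w₀L³/(45EI) = 234.9/EI
  at D: point load 26 at a = 4.5: Pab(L + b)/(6LEI) = 131.6/EI
  at E: point load 26 at a = 4.5: Pab(L + a)/(6LEI) = 131.6/EI
  θ_D0 = 337.2/EI,  θ_E0 = 366.5/EI
Flexibility coefficients: a unit moment at one end gives L/(3EI) there and L/(6EI) at the far end, so f₁₁ = f₂₂ = 3/EI and f₁₂ = f₂₁ = 1.5/EI.
Compatibility — zero rotation at each built-in end:
  3 M_D + 1.5 M_E = 337.2
  1.5 M_D + 3 M_E = 366.5
Solving the pair gives M_D = 68.4 kN·m and M_E = 87.97 kN·m (hogging).

M_E = 87.97 kN·m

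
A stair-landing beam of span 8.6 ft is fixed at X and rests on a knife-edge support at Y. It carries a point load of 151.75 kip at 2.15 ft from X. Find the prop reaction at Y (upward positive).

Release the roller at Y. Primary structure: cantilever fixed at X.
Free-end deflection of the primary structure under the applied loading (downward +):
  point load 151.75 at a = 2.15: Pa²(3L − a)/(6EI) = 2765/EI
Tip deflection under a unit load at Y: L³/(3EI) = 212/EI.
Compatibility at Y: δ_0 − R_Y·δ_{YY} = 0, so R_Y = 2765/212 = 13.04 kip.

R_Y = 13.04 kip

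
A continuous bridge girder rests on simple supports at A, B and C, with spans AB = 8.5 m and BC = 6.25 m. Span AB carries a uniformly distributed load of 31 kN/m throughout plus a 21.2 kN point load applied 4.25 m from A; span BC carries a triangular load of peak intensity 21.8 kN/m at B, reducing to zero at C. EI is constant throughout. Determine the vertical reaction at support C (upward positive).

R_C = -10.07 kN

Release continuity at B by inserting a hinge; the redundant is the internal moment M_B. The primary structure is two simply-supported spans AB and BC.
End slopes at the hinge B, treating each span as simply supported:
  span AB: UDL 31: wL³/(24EI) = 793.2/EI
  span AB: point load 21.2 at a = 4.25: Pab(L + a)/(6LEI) = 95.73/EI
  span BC: triangular load, peak 21.8: w₀L³/(45EI) = 118.3/EI
  relative rotation θ_0 = (889 + 118.3)/EI = 1007/EI
A unit hogging moment at B produces rotation L₁/(3EI) + L₂/(3EI) = 4.917/EI.
Compatibility: M_B·(L₁+L₂)/(3EI) = θ_0, giving M_B = 204.9 kN·m (hogging).
Span BC, ΣM about C: R_B^{BC}·6.25 = 283.9 + 204.9, so R_B^{BC} = 78.19 kN and R_C = 68.12 − 78.19 = -10.07 kN.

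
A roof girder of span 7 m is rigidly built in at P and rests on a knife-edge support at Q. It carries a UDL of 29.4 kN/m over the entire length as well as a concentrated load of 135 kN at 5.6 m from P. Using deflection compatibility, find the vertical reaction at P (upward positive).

R_P = 168.6 kN

Remove the prop at Q; the released (primary) structure is a cantilever built in at P.
Free-end deflection of the primary structure under the applied loading (downward +):
  UDL 29.4: wL⁴/(8EI) = 8824/EI
  point load 135 at a = 5.6: Pa²(3L − a)/(6EI) = 10866/EI
  δ_0 = 19690/EI
Flexibility coefficient — unit upward force at Q: δ_{QQ} = L³/(3EI) = 114.3/EI.
Compatibility at Q: δ_0 − R_Q·δ_{QQ} = 0, so R_Q = 19690/114.3 = 172.2 kN.
Vertical equilibrium: R_P = ΣP − R_Q = 340.8 − 172.2 = 168.6 kN.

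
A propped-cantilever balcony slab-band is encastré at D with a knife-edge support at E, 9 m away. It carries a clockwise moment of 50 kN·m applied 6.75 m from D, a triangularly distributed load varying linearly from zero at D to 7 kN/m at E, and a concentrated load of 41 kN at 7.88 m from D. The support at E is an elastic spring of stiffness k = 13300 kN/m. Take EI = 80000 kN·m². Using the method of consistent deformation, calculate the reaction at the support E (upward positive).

Choose R_E as the redundant. The primary structure is the cantilever fixed at D.
Deflection at E on the released cantilever, summing each load's contribution:
  clockwise couple 50 at a = 6.75: M₀a(2L − a)/(2EI) = 1898/EI
  triangular load, peak 7 at the free end: 11w₀L⁴/(120EI) = 4210/EI
  point load 41 at a = 7.88: Pa²(3L − a)/(6EI) = 8113/EI
  δ_0 = 14221/EI
Flexibility coefficient — unit upward force at E: δ_{EE} = L³/(3EI) = 243/EI.
With EI = 80000 kN·m²: δ_0 = 0.17777 m and δ_{EE} = 0.003037 m/kN.
Compatibility — the spring shortens by R_E/k under the reaction it provides: δ_0 − R_E·δ_{EE} = R_E/k. With 1/k = 0.000075 m/kN, R_E = δ_0 / (δ_{EE} + 1/k) = 0.17777 / (0.003037 + 0.000075) = 57.11 kN.

R_E = 57.11 kN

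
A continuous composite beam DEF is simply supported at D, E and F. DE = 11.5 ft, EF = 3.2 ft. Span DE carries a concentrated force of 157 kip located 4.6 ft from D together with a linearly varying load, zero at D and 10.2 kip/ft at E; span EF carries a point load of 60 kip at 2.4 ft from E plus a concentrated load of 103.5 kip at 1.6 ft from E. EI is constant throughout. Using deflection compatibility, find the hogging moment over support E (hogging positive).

Take M_E as the redundant. Released structure: two simple spans DE and EF with a hinge at E.
Rotations at E on the released spans (each span's end-slope, ×1/EI):
  span DE: point load 157 at a = 4.6: Pab(L + a)/(6LEI) = 1163/EI
  span DE: triangular load, peak 10.2: w₀L³/(45EI) = 344.7/EI
  span EF: point load 60 at a = 2.4: Pab(L + b)/(6LEI) = 24/EI
  span EF: point load 103.5 at a = 1.6: Pab(L + b)/(6LEI) = 66.24/EI
  relative rotation θ_0 = (1507 + 90.24)/EI = 1598/EI
A unit hogging moment at E produces rotation L₁/(3EI) + L₂/(3EI) = 4.9/EI.
Compatibility: M_E·(L₁+L₂)/(3EI) = θ_0, giving M_E = 326.1 kip·ft (hogging).

M_E = 326.1 kip·ft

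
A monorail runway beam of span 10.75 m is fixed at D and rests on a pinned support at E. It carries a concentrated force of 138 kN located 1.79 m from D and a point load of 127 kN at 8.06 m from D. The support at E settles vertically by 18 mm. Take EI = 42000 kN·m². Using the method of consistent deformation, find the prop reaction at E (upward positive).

R_E = 83.92 kN

Remove the prop at E; the released (primary) structure is a cantilever built in at D.
Deflection at E on the released cantilever, summing each load's contribution:
  point load 138 at a = 1.79: Pa²(3L − a)/(6EI) = 2245/EI
  point load 127 at a = 8.06: Pa²(3L − a)/(6EI) = 33263/EI
  δ_0 = 35507/EI
Flexibility coefficient — unit upward force at E: δ_{EE} = L³/(3EI) = 414.1/EI.
With EI = 42000 kN·m²: δ_0 = 0.84542 m and δ_{EE} = 0.009859 m/kN.
Compatibility — the beam at E must follow the support down by 0.018 m: δ_0 − R_E·δ_{EE} = 0.018, so R_E = (0.84542 − 0.018)/0.009859 = 83.92 kN.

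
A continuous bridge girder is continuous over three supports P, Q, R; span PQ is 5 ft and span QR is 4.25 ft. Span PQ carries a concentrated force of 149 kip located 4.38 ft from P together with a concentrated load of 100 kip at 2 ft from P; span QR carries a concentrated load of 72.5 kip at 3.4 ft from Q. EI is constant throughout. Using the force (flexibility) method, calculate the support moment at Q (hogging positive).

M_Q = 100 kip·ft

Take M_Q as the redundant. Released structure: two simple spans PQ and QR with a hinge at Q.
Discontinuity in slope at Q on the released structure — sum the simple-span end rotations:
  span PQ: point load 149 at a = 4.38: Pab(L + a)/(6LEI) = 126.5/EI
  span PQ: point load 100 at a = 2: Pab(L + a)/(6LEI) = 140/EI
  span QR: point load 72.5 at a = 3.4: Pab(L + b)/(6LEI) = 41.91/EI
  relative rotation θ_0 = (266.5 + 41.91)/EI = 308.4/EI
A unit hogging moment at Q produces rotation L₁/(3EI) + L₂/(3EI) = 3.083/EI.
Compatibility: M_Q·(L₁+L₂)/(3EI) = θ_0, giving M_Q = 100 kip·ft (hogging).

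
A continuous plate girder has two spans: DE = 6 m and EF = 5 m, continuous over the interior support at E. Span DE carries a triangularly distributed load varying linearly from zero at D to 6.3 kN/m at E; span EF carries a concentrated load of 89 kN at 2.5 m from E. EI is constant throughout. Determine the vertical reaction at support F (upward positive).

R_F = 35.27 kN

Release continuity at E by inserting a hinge; the redundant is the internal moment M_E. The primary structure is two simply-supported spans DE and EF.
Discontinuity in slope at E on the released structure — sum the simple-span end rotations:
  span DE: triangular load, peak 6.3: w₀L³/(45EI) = 30.24/EI
  span EF: point load 89 at a = 2.5: Pab(L + b)/(6LEI) = 139.1/EI
  relative rotation θ_0 = (30.24 + 139.1)/EI = 169.3/EI
A unit hogging moment at E produces rotation L₁/(3EI) + L₂/(3EI) = 3.667/EI.
Compatibility: M_E·(L₁+L₂)/(3EI) = θ_0, giving M_E = 46.17 kN·m (hogging).
Span EF, ΣM about F: R_E^{EF}·5 = 222.5 + 46.17, so R_E^{EF} = 53.73 kN and R_F = 89 − 53.73 = 35.27 kN.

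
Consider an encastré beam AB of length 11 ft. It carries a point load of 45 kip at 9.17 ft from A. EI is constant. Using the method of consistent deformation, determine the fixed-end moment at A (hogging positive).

M_A = 11.42 kip·ft

Take the two fixed-end moments M_A, M_B as redundants; the released structure is the simple span AB.
End rotations of the released simple span under the applied load (×1/EI):
  at A: point load 45 at a = 9.17: Pab(L + b)/(6LEI) = 146.8/EI
  at B: point load 45 at a = 9.17: Pab(L + a)/(6LEI) = 230.8/EI
  θ_A0 = 146.8/EI,  θ_B0 = 230.8/EI
Flexibility coefficients: a unit moment at one end gives L/(3EI) there and L/(6EI) at the far end, so f₁₁ = f₂₂ = 3.667/EI and f₁₂ = f₂₁ = 1.833/EI.
Compatibility — zero rotation at each built-in end:
  3.667 M_A + 1.833 M_B = 146.8
  1.833 M_A + 3.667 M_B = 230.8
Solving the pair gives M_A = 11.42 kip·ft and M_B = 57.23 kip·ft (hogging).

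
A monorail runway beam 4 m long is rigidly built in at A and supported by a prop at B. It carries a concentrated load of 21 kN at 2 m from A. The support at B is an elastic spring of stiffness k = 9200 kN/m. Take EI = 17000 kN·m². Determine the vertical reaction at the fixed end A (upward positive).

Release the roller at B. Primary structure: cantilever fixed at A.
Deflection at B on the released cantilever, summing each load's contribution:
  point load 21 at a = 2: Pa²(3L − a)/(6EI) = 140/EI
Tip deflection under a unit load at B: L³/(3EI) = 21.33/EI.
With EI = 17000 kN·m²: δ_0 = 0.008235 m and δ_{BB} = 0.001255 m/kN.
Compatibility — the spring shortens by R_B/k under the reaction it provides: δ_0 − R_B·δ_{BB} = R_B/k. With 1/k = 0.000109 m/kN, R_B = δ_0 / (δ_{BB} + 1/k) = 0.008235 / (0.001255 + 0.000109) = 6.039 kN.
Vertical equilibrium: R_A = ΣP − R_B = 21 − 6.039 = 14.96 kN.

R_A = 14.96 kN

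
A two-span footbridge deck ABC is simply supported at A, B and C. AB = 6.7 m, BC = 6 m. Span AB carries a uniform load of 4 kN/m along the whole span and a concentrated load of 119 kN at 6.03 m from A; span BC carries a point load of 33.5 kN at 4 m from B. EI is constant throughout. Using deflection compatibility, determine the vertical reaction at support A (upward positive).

R_A = 16.07 kN

Take M_B as the redundant. Released structure: two simple spans AB and BC with a hinge at B.
Discontinuity in slope at B on the released structure — sum the simple-span end rotations:
  span AB: UDL 4: wL³/(24EI) = 50.13/EI
  span AB: point load 119 at a = 6.03: Pab(L + a)/(6LEI) = 152.2/EI
  span BC: point load 33.5 at a = 4: Pab(L + b)/(6LEI) = 59.56/EI
  relative rotation θ_0 = (202.4 + 59.56)/EI = 261.9/EI
A unit hogging moment at B produces rotation L₁/(3EI) + L₂/(3EI) = 4.233/EI.
Slope continuity at B: θ_0 = M_B·4.233/EI, so M_B = 261.9/4.233 = 61.87 kN·m (hogging).
Span AB, ΣM about A with M_B applied at B: R_B^{AB}·6.7 = 807.4 + 61.87, so R_B^{AB} = 129.7 kN and R_A = 145.8 − 129.7 = 16.07 kN.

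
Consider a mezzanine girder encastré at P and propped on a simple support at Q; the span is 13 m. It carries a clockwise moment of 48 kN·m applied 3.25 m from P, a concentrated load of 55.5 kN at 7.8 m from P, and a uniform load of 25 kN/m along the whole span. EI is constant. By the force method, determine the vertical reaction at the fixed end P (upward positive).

Take the reaction at Q as the redundant and release it; the primary structure is a cantilever fixed at P.
Primary-structure tip deflection at Q by superposition:
  clockwise couple 48 at a = 3.25: M₀a(2L − a)/(2EI) = 1774/EI
  point load 55.5 at a = 7.8: Pa²(3L − a)/(6EI) = 17558/EI
  UDL 25: wL⁴/(8EI) = 89253/EI
  δ_0 = 108586/EI
Tip deflection under a unit load at Q: L³/(3EI) = 732.3/EI.
Compatibility at Q: δ_0 − R_Q·δ_{QQ} = 0, so R_Q = 108586/732.3 = 148.3 kN.
Vertical equilibrium: R_P = ΣP − R_Q = 380.5 − 148.3 = 232.2 kN.

R_P = 232.2 kN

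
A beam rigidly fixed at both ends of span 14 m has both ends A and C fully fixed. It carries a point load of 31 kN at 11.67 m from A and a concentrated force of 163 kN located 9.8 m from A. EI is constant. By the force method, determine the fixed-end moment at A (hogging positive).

M_A = 153.8 kN·m

Take the two fixed-end moments M_A, M_C as redundants; the released structure is the simple span AC.
On the primary (simply-supported) span, the end slopes from the loading are:
  at A: point load 31 at a = 11.67: Pab(L + b)/(6LEI) = 163.9/EI
  at C: point load 31 at a = 11.67: Pab(L + a)/(6LEI) = 257.6/EI
  at A: point load 163 at a = 9.8: Pab(L + b)/(6LEI) = 1454/EI
  at C: point load 163 at a = 9.8: Pab(L + a)/(6LEI) = 1901/EI
  θ_A0 = 1618/EI,  θ_C0 = 2158/EI
Flexibility coefficients: a unit moment at one end gives L/(3EI) there and L/(6EI) at the far end, so f₁₁ = f₂₂ = 4.667/EI and f₁₂ = f₂₁ = 2.333/EI.
Compatibility — zero rotation at each built-in end:
  4.667 M_A + 2.333 M_C = 1618
  2.333 M_A + 4.667 M_C = 2158
Solving the pair gives M_A = 153.8 kN·m and M_C = 385.6 kN·m (hogging).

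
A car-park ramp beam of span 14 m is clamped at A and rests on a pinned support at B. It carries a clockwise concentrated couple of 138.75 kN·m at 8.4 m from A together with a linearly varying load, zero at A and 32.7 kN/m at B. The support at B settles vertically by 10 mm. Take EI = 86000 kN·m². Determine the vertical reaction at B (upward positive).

Remove the prop at B; the released (primary) structure is a cantilever built in at A.
Downward deflection at the released point B due to the loads:
  clockwise couple 138.75 at a = 8.4: M₀a(2L − a)/(2EI) = 11422/EI
  triangular load, peak 32.7 at the free end: 11w₀L⁴/(120EI) = 115152/EI
  δ_0 = 126574/EI
Tip deflection under a unit load at B: L³/(3EI) = 914.7/EI.
With EI = 86000 kN·m²: δ_0 = 1.4718 m and δ_{BB} = 0.010636 m/kN.
Compatibility — the beam at B must follow the support down by 0.01 m: δ_0 − R_B·δ_{BB} = 0.01, so R_B = (1.4718 − 0.01)/0.010636 = 137.4 kN.

R_B = 137.4 kN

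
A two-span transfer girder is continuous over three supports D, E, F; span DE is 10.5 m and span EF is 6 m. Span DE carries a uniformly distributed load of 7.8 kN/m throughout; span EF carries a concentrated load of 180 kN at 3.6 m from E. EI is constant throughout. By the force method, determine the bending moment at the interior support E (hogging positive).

Release continuity at E by inserting a hinge; the redundant is the internal moment M_E. The primary structure is two simply-supported spans DE and EF.
Rotations at E on the released spans (each span's end-slope, ×1/EI):
  span DE: UDL 7.8: wL³/(24EI) = 376.2/EI
  span EF: point load 180 at a = 3.6: Pab(L + b)/(6LEI) = 362.9/EI
  relative rotation θ_0 = (376.2 + 362.9)/EI = 739.1/EI
A unit hogging moment at E produces rotation L₁/(3EI) + L₂/(3EI) = 5.5/EI.
Compatibility: M_E·(L₁+L₂)/(3EI) = θ_0, giving M_E = 134.4 kN·m (hogging).

M_E = 134.4 kN·m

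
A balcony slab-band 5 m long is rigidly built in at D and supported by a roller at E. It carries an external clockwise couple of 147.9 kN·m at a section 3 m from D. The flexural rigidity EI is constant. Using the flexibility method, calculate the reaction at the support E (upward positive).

Take the reaction at E as the redundant and release it; the primary structure is a cantilever fixed at D.
Primary-structure tip deflection at E by superposition:
  clockwise couple 147.9 at a = 3: M₀a(2L − a)/(2EI) = 1553/EI
Tip deflection under a unit load at E: L³/(3EI) = 41.67/EI.
The prop prevents deflection at E: R_E = δ_0/δ_{EE} = 1553/41.67 = 37.27 kN.

R_E = 37.27 kN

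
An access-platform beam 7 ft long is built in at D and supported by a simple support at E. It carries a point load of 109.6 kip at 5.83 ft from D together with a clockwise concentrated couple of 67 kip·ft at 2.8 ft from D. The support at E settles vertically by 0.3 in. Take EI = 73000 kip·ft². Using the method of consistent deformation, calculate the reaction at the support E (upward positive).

Take the reaction at E as the redundant and release it; the primary structure is a cantilever fixed at D.
Free-end deflection of the primary structure under the applied loading (downward +):
  point load 109.6 at a = 5.83: Pa²(3L − a)/(6EI) = 9419/EI
  clockwise couple 67 at a = 2.8: M₀a(2L − a)/(2EI) = 1051/EI
  δ_0 = 10469/EI
Flexibility coefficient — unit upward force at E: δ_{EE} = L³/(3EI) = 114.3/EI.
With EI = 73000 kip·ft²: δ_0 = 0.14341 ft and δ_{EE} = 0.001566 ft/kip.
Compatibility — the beam at E must follow the support down by 0.025 ft: δ_0 − R_E·δ_{EE} = 0.025, so R_E = (0.14341 − 0.025)/0.001566 = 75.6 kip.

R_E = 75.6 kip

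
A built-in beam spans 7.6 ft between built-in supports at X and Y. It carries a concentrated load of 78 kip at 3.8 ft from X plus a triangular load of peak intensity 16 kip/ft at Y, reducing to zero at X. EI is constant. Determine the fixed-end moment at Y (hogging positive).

Take the two fixed-end moments M_X, M_Y as redundants; the released structure is the simple span XY.
Simple-span end rotations at X and Y under the given loads:
  at X: point load 78 at a = 3.8: Pab(L + b)/(6LEI) = 281.6/EI
  at Y: point load 78 at a = 3.8: Pab(L + a)/(6LEI) = 281.6/EI
  at X: triangular load, peak 16: 7w₀L³/(360EI) = 136.6/EI
  at Y: triangular load, peak 16: w₀L³/(45EI) = 156.1/EI
  θ_X0 = 418.2/EI,  θ_Y0 = 437.7/EI
Flexibility coefficients: a unit moment at one end gives L/(3EI) there and L/(6EI) at the far end, so f₁₁ = f₂₂ = 2.533/EI and f₁₂ = f₂₁ = 1.267/EI.
Compatibility — zero rotation at each built-in end:
  2.533 M_X + 1.267 M_Y = 418.2
  1.267 M_X + 2.533 M_Y = 437.7
Solving the pair gives M_X = 104.9 kip·ft and M_Y = 120.3 kip·ft (hogging).

M_Y = 120.3 kip·ft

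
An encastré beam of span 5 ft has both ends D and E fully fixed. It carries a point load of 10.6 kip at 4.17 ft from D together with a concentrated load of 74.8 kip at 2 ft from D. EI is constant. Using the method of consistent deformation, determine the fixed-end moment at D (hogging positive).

M_D = 55.07 kip·ft

Release both end moments; the primary structure is a simply-supported span DE with redundants M_D and M_E.
End rotations of the released simple span under the applied load (×1/EI):
  at D: point load 10.6 at a = 4.17: Pab(L + b)/(6LEI) = 7.13/EI
  at E: point load 10.6 at a = 4.17: Pab(L + a)/(6LEI) = 11.21/EI
  at D: point load 74.8 at a = 2: Pab(L + b)/(6LEI) = 119.7/EI
  at E: point load 74.8 at a = 2: Pab(L + a)/(6LEI) = 104.7/EI
  θ_D0 = 126.8/EI,  θ_E0 = 115.9/EI
Flexibility coefficients: a unit moment at one end gives L/(3EI) there and L/(6EI) at the far end, so f₁₁ = f₂₂ = 1.667/EI and f₁₂ = f₂₁ = 0.8333/EI.
Compatibility — zero rotation at each built-in end:
  1.667 M_D + 0.8333 M_E = 126.8
  0.8333 M_D + 1.667 M_E = 115.9
Solving the pair gives M_D = 55.07 kip·ft and M_E = 42.02 kip·ft (hogging).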